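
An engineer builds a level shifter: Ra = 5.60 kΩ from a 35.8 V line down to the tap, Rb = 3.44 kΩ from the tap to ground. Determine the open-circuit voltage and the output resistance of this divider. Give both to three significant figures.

V_th is the open-circuit tap voltage: 35.8 × 3.44/(5.60 + 3.44) = 13.6 V.
With the supply zeroed, Ra and Rb appear in parallel from the tap: R_th = Ra‖Rb = (5.60 × 3.44)/9.040 = 2.13 kΩ.

V_th = 13.6 V, R_th = 2.13 kΩ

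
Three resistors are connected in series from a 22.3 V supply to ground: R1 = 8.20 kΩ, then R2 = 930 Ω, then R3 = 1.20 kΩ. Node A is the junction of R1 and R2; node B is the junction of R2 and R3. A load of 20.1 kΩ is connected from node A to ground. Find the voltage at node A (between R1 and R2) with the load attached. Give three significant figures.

V ≈ 4.24 V

Below node A the series string R2+R3 = 2130 Ω sits in parallel with the 20100 Ω load: 1926 Ω.
V_A = 22.3 × 1926/(8200 + 1926) = 4.24 V.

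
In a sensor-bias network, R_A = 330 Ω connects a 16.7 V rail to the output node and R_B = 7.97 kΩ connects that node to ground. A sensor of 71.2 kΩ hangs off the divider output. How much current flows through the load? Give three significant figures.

R_B‖R_L = 7168 Ω; V_out = 16.7 × 7168/7498 = 15.96 V.
I_L = V_out / R_L = 15.96 / 71.2 kΩ = 0.224 mA.

I_L ≈ 0.224 mA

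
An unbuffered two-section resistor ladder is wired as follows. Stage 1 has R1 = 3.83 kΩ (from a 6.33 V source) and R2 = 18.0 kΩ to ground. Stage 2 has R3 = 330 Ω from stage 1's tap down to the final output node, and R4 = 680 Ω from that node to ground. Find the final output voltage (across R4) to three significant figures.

Stage 2 presents R3+R4 = 1010 Ω as a load on stage 1's tap.
Stage 1's lower leg becomes R2‖(R3+R4) = 956.3 Ω, so V_mid = 6.33 × 956.3/4786 = 1.265 V.
Stage 2 is itself unloaded: V_out = V_mid × R4/(R3+R4) = 1.265 × 680/1010 = 0.852 V.

V_out ≈ 0.852 V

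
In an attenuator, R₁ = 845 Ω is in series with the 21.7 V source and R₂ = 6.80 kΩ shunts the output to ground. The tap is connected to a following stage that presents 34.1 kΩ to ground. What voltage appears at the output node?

V_out ≈ 18.9 V

The load sits in parallel with R₂: R₂‖R_L = (6800 × 34100) / (6800 + 34100) = 5669 Ω.
V_out = 21.7 × 5669 / (845 + 5669) = 21.7 × 5669/6514 = 18.9 V.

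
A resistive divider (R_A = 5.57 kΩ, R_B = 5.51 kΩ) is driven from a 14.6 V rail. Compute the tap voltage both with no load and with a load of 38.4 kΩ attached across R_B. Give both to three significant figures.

Open-circuit: V = 14.6 × 5.51/(5.57 + 5.51) = 7.26 V.
With the load, R_B becomes R_B‖R_L = 4.819 kΩ, so V = 14.6 × 4.819/10.39 = 6.77 V.

Unloaded: 7.26 V; loaded: 6.77 V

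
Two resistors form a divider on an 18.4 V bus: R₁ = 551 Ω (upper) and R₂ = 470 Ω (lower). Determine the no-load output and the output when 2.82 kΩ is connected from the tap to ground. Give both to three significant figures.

Unloaded: 8.47 V; loaded: 7.77 V

Open-circuit: V = 18.4 × 470/(551 + 470) = 8.47 V.
With the load, R₂ becomes R₂‖R_L = 402.9 Ω, so V = 18.4 × 402.9/953.9 = 7.77 V.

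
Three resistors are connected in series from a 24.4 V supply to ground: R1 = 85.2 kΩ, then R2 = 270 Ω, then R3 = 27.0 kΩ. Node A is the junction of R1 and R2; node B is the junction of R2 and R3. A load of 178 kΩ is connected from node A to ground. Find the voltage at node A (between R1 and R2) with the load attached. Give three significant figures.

V ≈ 5.30 V

Below node A the series string R2+R3 = 27270 Ω sits in parallel with the 178000 Ω load: 23650 Ω.
V_A = 24.4 × 23650/(85200 + 23650) = 5.30 V.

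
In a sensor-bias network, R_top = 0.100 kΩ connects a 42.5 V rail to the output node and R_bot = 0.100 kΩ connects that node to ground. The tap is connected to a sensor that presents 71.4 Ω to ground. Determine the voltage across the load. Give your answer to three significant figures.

V_out ≈ 12.5 V

The load sits in parallel with R_bot: R_bot‖R_L = (100 × 71.4) / (100 + 71.4) = 41.66 Ω.
V_out = 42.5 × 41.66 / (100 + 41.66) = 42.5 × 41.66/141.7 = 12.5 V.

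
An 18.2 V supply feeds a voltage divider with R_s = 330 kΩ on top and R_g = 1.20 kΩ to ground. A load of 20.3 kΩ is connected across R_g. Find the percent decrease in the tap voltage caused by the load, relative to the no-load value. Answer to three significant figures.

The divider's output (Thévenin) resistance is R_s‖R_g = 1.196 kΩ.
Fractional drop under load = R_th/(R_th + R_L) = 1.196 / (1.196 + 20.3) = 0.05562.
So the output falls by 5.56 %.

5.56 %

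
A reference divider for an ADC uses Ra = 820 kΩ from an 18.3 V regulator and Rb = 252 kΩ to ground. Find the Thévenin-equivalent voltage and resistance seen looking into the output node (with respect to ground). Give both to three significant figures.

V_th = 4.30 V, R_th = 193 kΩ

V_th is the open-circuit tap voltage: 18.3 × 252/(820 + 252) = 4.30 V.
With the supply zeroed, Ra and Rb appear in parallel from the tap: R_th = Ra‖Rb = (820 × 252)/1072 = 193 kΩ.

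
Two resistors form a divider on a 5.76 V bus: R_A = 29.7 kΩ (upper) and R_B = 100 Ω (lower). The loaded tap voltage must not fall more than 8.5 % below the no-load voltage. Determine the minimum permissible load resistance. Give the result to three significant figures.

R_L(min) ≈ 1.07 kΩ

Output resistance R_th = R_A‖R_B = (29700 × 100)/29800 = 99.66 Ω.
The fractional drop is R_th/(R_th + R_L); requiring this ≤ 0.0850 gives R_L ≥ R_th(1/0.0850 − 1) = 99.66 × 10.76 = 1.07 kΩ.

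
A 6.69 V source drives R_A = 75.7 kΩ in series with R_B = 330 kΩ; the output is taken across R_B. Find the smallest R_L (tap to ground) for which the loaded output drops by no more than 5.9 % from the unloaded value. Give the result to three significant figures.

Output resistance R_th = R_A‖R_B = (75.7 × 330)/405.7 = 61.58 kΩ.
The fractional drop is R_th/(R_th + R_L); requiring this ≤ 0.0590 gives R_L ≥ R_th(1/0.0590 − 1) = 61.58 × 15.95 = 982 kΩ.

R_L(min) ≈ 982 kΩ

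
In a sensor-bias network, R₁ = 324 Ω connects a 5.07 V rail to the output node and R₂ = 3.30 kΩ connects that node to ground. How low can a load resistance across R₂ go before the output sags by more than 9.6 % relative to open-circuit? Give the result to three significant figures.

Output resistance R_th = R₁‖R₂ = (324 × 3300)/3624 = 295.0 Ω.
The fractional drop is R_th/(R_th + R_L); requiring this ≤ 0.0960 gives R_L ≥ R_th(1/0.0960 − 1) = 295.0 × 9.417 = 2.78 kΩ.

R_L(min) ≈ 2.78 kΩ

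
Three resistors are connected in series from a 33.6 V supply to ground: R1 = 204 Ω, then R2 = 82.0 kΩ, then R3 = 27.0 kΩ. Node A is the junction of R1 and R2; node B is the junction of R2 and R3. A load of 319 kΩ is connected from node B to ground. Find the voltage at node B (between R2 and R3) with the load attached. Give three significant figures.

At node B, R3 is in parallel with the load: R3‖R_L = 24890 Ω.
Below node A the resistance is R2 + (R3‖R_L) = 106900 Ω, so V_A = 33.6 × 106900/107100 = 33.54 V.
Then V_B = V_A × (R3‖R_L)/(R2 + R3‖R_L) = 33.54 × 24890/106900 = 7.81 V.

V ≈ 7.81 V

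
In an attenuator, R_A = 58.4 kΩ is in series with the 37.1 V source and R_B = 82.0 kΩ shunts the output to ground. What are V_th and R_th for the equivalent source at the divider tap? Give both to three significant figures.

V_th = 21.7 V, R_th = 34.1 kΩ

V_th is the open-circuit tap voltage: 37.1 × 82.0/(58.4 + 82.0) = 21.7 V.
With the supply zeroed, R_A and R_B appear in parallel from the tap: R_th = R_A‖R_B = (58.4 × 82.0)/140.4 = 34.1 kΩ.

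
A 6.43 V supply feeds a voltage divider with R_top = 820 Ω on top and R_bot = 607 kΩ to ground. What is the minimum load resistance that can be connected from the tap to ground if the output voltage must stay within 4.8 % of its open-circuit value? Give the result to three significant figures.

R_L(min) ≈ 16.2 kΩ

Output resistance R_th = R_top‖R_bot = (820 × 607000)/607800 = 818.9 Ω.
The fractional drop is R_th/(R_th + R_L); requiring this ≤ 0.0480 gives R_L ≥ R_th(1/0.0480 − 1) = 818.9 × 19.83 = 16.2 kΩ.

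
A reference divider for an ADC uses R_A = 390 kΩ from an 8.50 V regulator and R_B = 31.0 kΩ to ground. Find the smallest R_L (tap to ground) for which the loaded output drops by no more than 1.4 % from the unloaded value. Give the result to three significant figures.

Output resistance R_th = R_A‖R_B = (390 × 31.0)/421.0 = 28.72 kΩ.
The fractional drop is R_th/(R_th + R_L); requiring this ≤ 0.0140 gives R_L ≥ R_th(1/0.0140 − 1) = 28.72 × 70.43 = 2.02 MΩ.

R_L(min) ≈ 2.02 MΩ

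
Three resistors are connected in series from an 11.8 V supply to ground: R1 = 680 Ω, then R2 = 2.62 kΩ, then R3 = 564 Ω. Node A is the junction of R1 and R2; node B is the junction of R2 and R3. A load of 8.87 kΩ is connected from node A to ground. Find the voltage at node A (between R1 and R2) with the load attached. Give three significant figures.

Below node A the series string R2+R3 = 3184 Ω sits in parallel with the 8870 Ω load: 2343 Ω.
V_A = 11.8 × 2343/(680 + 2343) = 9.15 V.

V ≈ 9.15 V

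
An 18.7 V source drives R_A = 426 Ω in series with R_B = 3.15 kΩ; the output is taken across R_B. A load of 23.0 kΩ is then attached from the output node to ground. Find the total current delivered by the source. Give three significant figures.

R_B‖R_L = 2771 Ω, so the source sees R_A + R_B‖R_L = 3197 Ω.
I = 18.7 V / 3197 Ω = 5.85 mA.

I ≈ 5.85 mA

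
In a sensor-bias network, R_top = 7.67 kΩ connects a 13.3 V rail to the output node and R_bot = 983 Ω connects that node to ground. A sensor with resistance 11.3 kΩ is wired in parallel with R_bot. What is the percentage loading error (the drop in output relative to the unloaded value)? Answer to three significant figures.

7.16 %

The divider's output (Thévenin) resistance is R_top‖R_bot = 871.3 Ω.
Fractional drop under load = R_th/(R_th + R_L) = 871.3 / (871.3 + 11300) = 0.07159.
So the output falls by 7.16 %.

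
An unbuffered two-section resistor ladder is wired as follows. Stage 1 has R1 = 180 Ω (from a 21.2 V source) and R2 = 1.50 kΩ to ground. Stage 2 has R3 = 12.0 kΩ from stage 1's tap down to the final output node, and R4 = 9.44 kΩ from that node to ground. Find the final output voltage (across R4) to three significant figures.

V_out ≈ 8.27 V

Stage 2 presents R3+R4 = 21440 Ω as a load on stage 1's tap.
Stage 1's lower leg becomes R2‖(R3+R4) = 1402 Ω, so V_mid = 21.2 × 1402/1582 = 18.79 V.
Stage 2 is itself unloaded: V_out = V_mid × R4/(R3+R4) = 18.79 × 9440/21440 = 8.27 V.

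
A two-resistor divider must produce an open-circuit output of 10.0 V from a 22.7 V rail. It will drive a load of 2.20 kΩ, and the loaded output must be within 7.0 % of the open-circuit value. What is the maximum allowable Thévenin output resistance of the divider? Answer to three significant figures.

R_th ≤ 166 Ω

Loading drop = R_th/(R_th + R_L) ≤ 0.0700, so R_th ≤ R_L · ε/(1−ε) = 2.20 kΩ × 0.0700/0.9300 = 166 Ω.
(Any R1, R2 with R2/(R1+R2) = 0.441 and R1‖R2 ≤ 166 Ω will meet the spec.)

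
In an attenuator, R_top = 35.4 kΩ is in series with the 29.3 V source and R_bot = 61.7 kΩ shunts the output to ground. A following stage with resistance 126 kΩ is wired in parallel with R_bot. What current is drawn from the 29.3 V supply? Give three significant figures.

R_bot‖R_L = 41.42 kΩ, so the source sees R_top + R_bot‖R_L = 76.82 kΩ.
I = 29.3 V / 76.82 kΩ = 0.381 mA.

I ≈ 0.381 mA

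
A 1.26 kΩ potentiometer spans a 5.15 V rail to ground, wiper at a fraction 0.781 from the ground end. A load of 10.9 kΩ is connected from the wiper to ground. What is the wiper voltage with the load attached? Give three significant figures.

V ≈ 3.94 V

The wiper splits the pot into (1−α)R = 275.9 Ω above and αR = 984.1 Ω below.
Lower section ‖ load = 902.6 Ω.
V_wiper = 5.15 × 902.6/(275.9 + 902.6) = 3.94 V.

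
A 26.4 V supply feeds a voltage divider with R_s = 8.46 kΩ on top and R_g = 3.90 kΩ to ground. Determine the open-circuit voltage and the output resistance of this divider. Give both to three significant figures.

V_th is the open-circuit tap voltage: 26.4 × 3.90/(8.46 + 3.90) = 8.33 V.
With the supply zeroed, R_s and R_g appear in parallel from the tap: R_th = R_s‖R_g = (8.46 × 3.90)/12.36 = 2.67 kΩ.

V_th = 8.33 V, R_th = 2.67 kΩ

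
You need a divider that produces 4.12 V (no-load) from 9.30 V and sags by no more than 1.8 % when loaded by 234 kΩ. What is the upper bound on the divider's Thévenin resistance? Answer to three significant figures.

Loading drop = R_th/(R_th + R_L) ≤ 0.0180, so R_th ≤ R_L · ε/(1−ε) = 234 kΩ × 0.0180/0.9820 = 4.29 kΩ.
(Any R1, R2 with R2/(R1+R2) = 0.443 and R1‖R2 ≤ 4.29 kΩ will meet the spec.)

R_th ≤ 4.29 kΩ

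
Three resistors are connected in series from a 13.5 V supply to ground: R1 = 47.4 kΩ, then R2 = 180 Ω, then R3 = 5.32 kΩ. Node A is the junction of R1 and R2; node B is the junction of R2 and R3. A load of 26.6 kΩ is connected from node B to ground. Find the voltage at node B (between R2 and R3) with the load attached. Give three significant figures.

V ≈ 1.15 V

At node B, R3 is in parallel with the load: R3‖R_L = 4433 Ω.
Below node A the resistance is R2 + (R3‖R_L) = 4613 Ω, so V_A = 13.5 × 4613/52010 = 1.197 V.
Then V_B = V_A × (R3‖R_L)/(R2 + R3‖R_L) = 1.197 × 4433/4613 = 1.15 V.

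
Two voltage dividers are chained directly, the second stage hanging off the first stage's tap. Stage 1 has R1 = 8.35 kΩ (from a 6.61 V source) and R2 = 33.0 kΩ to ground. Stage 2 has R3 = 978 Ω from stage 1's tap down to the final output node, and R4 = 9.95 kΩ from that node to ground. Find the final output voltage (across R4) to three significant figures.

Stage 2 presents R3+R4 = 10930 Ω as a load on stage 1's tap.
Stage 1's lower leg becomes R2‖(R3+R4) = 8209 Ω, so V_mid = 6.61 × 8209/16560 = 3.277 V.
Stage 2 is itself unloaded: V_out = V_mid × R4/(R3+R4) = 3.277 × 9950/10930 = 2.98 V.

V_out ≈ 2.98 V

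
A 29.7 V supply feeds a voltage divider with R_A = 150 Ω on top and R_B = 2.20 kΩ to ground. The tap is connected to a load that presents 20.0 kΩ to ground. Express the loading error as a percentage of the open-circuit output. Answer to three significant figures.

0.697 %

The divider's output (Thévenin) resistance is R_A‖R_B = 140.4 Ω.
Fractional drop under load = R_th/(R_th + R_L) = 140.4 / (140.4 + 20000) = 0.006972.
So the output falls by 0.697 %.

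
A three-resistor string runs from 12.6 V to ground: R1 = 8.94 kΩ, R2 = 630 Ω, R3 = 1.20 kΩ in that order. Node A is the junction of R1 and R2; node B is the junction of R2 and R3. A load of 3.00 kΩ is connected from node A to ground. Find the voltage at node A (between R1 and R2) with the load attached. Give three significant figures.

V ≈ 1.42 V

Below node A the series string R2+R3 = 1830 Ω sits in parallel with the 3000 Ω load: 1137 Ω.
V_A = 12.6 × 1137/(8940 + 1137) = 1.42 V.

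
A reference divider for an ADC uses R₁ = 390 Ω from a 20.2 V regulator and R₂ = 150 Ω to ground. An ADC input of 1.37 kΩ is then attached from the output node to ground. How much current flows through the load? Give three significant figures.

R₂‖R_L = 135.2 Ω; V_out = 20.2 × 135.2/525.2 = 5.200 V.
I_L = V_out / R_L = 5.200 / 1.37 kΩ = 3.80 mA.

I_L ≈ 3.80 mA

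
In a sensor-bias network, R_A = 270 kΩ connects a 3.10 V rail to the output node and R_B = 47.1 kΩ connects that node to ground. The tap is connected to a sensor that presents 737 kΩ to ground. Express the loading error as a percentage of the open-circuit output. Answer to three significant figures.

5.16 %

The divider's output (Thévenin) resistance is R_A‖R_B = 40.10 kΩ.
Fractional drop under load = R_th/(R_th + R_L) = 40.10 / (40.10 + 737) = 0.05161.
So the output falls by 5.16 %.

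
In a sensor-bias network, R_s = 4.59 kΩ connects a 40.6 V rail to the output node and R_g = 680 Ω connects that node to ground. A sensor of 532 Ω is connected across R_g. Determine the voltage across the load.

The load sits in parallel with R_g: R_g‖R_L = (680 × 532) / (680 + 532) = 298.5 Ω.
V_out = 40.6 × 298.5 / (4590 + 298.5) = 40.6 × 298.5/4888 = 2.48 V.

V_out ≈ 2.48 V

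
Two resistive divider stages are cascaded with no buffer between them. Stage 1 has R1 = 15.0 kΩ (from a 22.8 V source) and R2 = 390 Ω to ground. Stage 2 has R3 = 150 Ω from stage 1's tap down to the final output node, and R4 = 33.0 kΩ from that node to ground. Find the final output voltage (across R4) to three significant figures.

V_out ≈ 0.569 V

Stage 2 presents R3+R4 = 33150 Ω as a load on stage 1's tap.
Stage 1's lower leg becomes R2‖(R3+R4) = 385.5 Ω, so V_mid = 22.8 × 385.5/15390 = 0.5712 V.
Stage 2 is itself unloaded: V_out = V_mid × R4/(R3+R4) = 0.5712 × 33000/33150 = 0.569 V.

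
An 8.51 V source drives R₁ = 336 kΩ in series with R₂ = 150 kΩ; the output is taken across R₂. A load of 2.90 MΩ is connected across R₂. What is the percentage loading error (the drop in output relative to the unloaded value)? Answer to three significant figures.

3.45 %

The divider's output (Thévenin) resistance is R₁‖R₂ = 103.7 kΩ.
Fractional drop under load = R_th/(R_th + R_L) = 103.7 / (103.7 + 2900) = 0.03453.
So the output falls by 3.45 %.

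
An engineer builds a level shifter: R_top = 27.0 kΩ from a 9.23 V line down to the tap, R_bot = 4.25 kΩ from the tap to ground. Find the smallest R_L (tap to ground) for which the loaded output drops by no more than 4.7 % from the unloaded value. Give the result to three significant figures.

R_L(min) ≈ 74.5 kΩ

Output resistance R_th = R_top‖R_bot = (27.0 × 4.25)/31.25 = 3.672 kΩ.
The fractional drop is R_th/(R_th + R_L); requiring this ≤ 0.0470 gives R_L ≥ R_th(1/0.0470 − 1) = 3.672 × 20.28 = 74.5 kΩ.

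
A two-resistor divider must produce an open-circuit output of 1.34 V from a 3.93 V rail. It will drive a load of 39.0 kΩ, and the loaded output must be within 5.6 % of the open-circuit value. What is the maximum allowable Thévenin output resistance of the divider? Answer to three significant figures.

Loading drop = R_th/(R_th + R_L) ≤ 0.0560, so R_th ≤ R_L · ε/(1−ε) = 39.0 kΩ × 0.0560/0.9440 = 2.31 kΩ.
(Any R1, R2 with R2/(R1+R2) = 0.341 and R1‖R2 ≤ 2.31 kΩ will meet the spec.)

R_th ≤ 2.31 kΩ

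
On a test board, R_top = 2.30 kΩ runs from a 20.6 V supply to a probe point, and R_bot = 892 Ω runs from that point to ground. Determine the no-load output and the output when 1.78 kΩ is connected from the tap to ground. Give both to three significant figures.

Unloaded: 5.76 V; loaded: 4.23 V

Open-circuit: V = 20.6 × 892/(2300 + 892) = 5.76 V.
With the load, R_bot becomes R_bot‖R_L = 594.2 Ω, so V = 20.6 × 594.2/2894 = 4.23 V.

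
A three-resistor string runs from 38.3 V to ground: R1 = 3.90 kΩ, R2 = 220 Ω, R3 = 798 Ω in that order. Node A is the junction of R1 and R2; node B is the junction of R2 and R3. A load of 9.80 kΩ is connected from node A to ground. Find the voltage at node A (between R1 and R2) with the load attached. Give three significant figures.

V ≈ 7.32 V

Below node A the series string R2+R3 = 1018 Ω sits in parallel with the 9800 Ω load: 922.2 Ω.
V_A = 38.3 × 922.2/(3900 + 922.2) = 7.32 V.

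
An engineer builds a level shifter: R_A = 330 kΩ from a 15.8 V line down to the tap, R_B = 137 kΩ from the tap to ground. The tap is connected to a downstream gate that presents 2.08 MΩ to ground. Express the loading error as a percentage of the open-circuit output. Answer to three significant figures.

4.45 %

The divider's output (Thévenin) resistance is R_A‖R_B = 96.81 kΩ.
Fractional drop under load = R_th/(R_th + R_L) = 96.81 / (96.81 + 2080) = 0.04447.
So the output falls by 4.45 %.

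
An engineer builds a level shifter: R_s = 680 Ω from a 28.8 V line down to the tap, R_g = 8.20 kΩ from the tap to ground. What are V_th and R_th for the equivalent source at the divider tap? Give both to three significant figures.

V_th is the open-circuit tap voltage: 28.8 × 8200/(680 + 8200) = 26.6 V.
With the supply zeroed, R_s and R_g appear in parallel from the tap: R_th = R_s‖R_g = (680 × 8200)/8880 = 628 Ω.

V_th = 26.6 V, R_th = 628 Ω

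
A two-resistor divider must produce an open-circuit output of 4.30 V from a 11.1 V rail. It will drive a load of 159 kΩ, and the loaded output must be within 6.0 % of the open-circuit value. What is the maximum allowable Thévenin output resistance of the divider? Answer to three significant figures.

R_th ≤ 10.1 kΩ

Loading drop = R_th/(R_th + R_L) ≤ 0.0600, so R_th ≤ R_L · ε/(1−ε) = 159 kΩ × 0.0600/0.9400 = 10.1 kΩ.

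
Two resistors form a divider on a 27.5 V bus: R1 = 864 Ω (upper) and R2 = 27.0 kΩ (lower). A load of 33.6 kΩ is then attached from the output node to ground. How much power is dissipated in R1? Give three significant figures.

P ≈ 2.61 mW

Total resistance from the source is R1 + (R2‖R_L) = 15830 Ω, so I = 27.5/15830 Ω = 1.737 mA.
P = I²·R1 = (1.737 mA)² × 864 Ω = 2.61 mW.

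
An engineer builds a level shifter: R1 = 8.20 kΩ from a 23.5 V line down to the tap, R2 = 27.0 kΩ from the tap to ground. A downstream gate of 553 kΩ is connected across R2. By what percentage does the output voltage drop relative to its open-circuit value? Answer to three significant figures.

The divider's output (Thévenin) resistance is R1‖R2 = 6.290 kΩ.
Fractional drop under load = R_th/(R_th + R_L) = 6.290 / (6.290 + 553) = 0.01125.
So the output falls by 1.12 %.

1.12 %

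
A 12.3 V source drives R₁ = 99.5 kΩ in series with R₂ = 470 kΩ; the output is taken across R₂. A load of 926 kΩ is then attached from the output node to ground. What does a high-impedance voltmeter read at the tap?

The load sits in parallel with R₂: R₂‖R_L = (470 × 926) / (470 + 926) = 311.8 kΩ.
V_out = 12.3 × 311.8 / (99.5 + 311.8) = 12.3 × 311.8/411.3 = 9.32 V.

V_out ≈ 9.32 V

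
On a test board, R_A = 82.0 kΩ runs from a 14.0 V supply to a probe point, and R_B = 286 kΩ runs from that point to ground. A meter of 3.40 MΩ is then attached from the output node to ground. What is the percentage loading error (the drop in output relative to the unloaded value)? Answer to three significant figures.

1.84 %

The divider's output (Thévenin) resistance is R_A‖R_B = 63.73 kΩ.
Fractional drop under load = R_th/(R_th + R_L) = 63.73 / (63.73 + 3400) = 0.01840.
So the output falls by 1.84 %.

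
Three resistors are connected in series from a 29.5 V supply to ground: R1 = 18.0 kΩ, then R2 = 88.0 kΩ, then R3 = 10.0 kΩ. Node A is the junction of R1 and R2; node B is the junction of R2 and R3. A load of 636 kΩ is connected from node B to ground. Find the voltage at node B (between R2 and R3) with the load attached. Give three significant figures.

V ≈ 2.51 V

At node B, R3 is in parallel with the load: R3‖R_L = 9.845 kΩ.
Below node A the resistance is R2 + (R3‖R_L) = 97.85 kΩ, so V_A = 29.5 × 97.85/115.8 = 24.92 V.
Then V_B = V_A × (R3‖R_L)/(R2 + R3‖R_L) = 24.92 × 9.845/97.85 = 2.51 V.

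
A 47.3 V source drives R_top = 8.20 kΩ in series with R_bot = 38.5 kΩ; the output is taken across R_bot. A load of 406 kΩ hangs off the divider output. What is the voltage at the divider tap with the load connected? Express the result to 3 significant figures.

The load sits in parallel with R_bot: R_bot‖R_L = (38.5 × 406) / (38.5 + 406) = 35.17 kΩ.
V_out = 47.3 × 35.17 / (8.20 + 35.17) = 47.3 × 35.17/43.37 = 38.4 V.

V_out ≈ 38.4 V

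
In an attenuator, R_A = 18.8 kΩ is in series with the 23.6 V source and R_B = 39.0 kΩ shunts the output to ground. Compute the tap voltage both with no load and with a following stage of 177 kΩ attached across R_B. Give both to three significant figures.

Open-circuit: V = 23.6 × 39.0/(18.8 + 39.0) = 15.9 V.
With the load, R_B becomes R_B‖R_L = 31.96 kΩ, so V = 23.6 × 31.96/50.76 = 14.9 V.

Unloaded: 15.9 V; loaded: 14.9 V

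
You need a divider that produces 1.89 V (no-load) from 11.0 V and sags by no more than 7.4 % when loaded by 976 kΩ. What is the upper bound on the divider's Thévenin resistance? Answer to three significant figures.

R_th ≤ 78.0 kΩ

Loading drop = R_th/(R_th + R_L) ≤ 0.0740, so R_th ≤ R_L · ε/(1−ε) = 976 kΩ × 0.0740/0.9260 = 78.0 kΩ.
(Any R1, R2 with R2/(R1+R2) = 0.172 and R1‖R2 ≤ 78.0 kΩ will meet the spec.)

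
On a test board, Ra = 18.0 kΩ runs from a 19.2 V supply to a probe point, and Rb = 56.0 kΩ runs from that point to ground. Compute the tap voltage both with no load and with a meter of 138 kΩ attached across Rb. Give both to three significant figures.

Unloaded: 14.5 V; loaded: 13.2 V

Open-circuit: V = 19.2 × 56.0/(18.0 + 56.0) = 14.5 V.
With the load, Rb becomes Rb‖R_L = 39.84 kΩ, so V = 19.2 × 39.84/57.84 = 13.2 V.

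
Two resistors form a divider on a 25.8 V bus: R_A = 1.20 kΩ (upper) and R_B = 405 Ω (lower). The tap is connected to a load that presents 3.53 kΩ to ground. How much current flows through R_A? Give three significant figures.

R_B‖R_L = 363.3 Ω, so the source sees R_A + R_B‖R_L = 1563 Ω.
I = 25.8 V / 1563 Ω = 16.5 mA.

I ≈ 16.5 mA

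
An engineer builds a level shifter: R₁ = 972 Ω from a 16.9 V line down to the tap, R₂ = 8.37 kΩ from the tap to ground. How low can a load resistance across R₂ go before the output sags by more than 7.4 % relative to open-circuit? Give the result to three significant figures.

R_L(min) ≈ 10.9 kΩ

Output resistance R_th = R₁‖R₂ = (972 × 8370)/9342 = 870.9 Ω.
The fractional drop is R_th/(R_th + R_L); requiring this ≤ 0.0740 gives R_L ≥ R_th(1/0.0740 − 1) = 870.9 × 12.51 = 10.9 kΩ.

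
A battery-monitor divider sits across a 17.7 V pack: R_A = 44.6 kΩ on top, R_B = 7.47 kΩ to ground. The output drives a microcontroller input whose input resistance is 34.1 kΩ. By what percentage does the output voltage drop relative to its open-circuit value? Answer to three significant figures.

Unloaded V = 17.7 × 7.47/52.07 = 2.539 V.
Loaded: R_B‖R_L = 6.128 kΩ, giving V = 17.7 × 6.128/50.73 = 2.138 V.
Drop = (2.539 − 2.138) / 2.539 = 15.8 %.

15.8 %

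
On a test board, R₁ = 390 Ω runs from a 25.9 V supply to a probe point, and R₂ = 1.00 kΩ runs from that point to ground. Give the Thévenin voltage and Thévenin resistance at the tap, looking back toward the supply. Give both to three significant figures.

V_th is the open-circuit tap voltage: 25.9 × 1000/(390 + 1000) = 18.6 V.
With the supply zeroed, R₁ and R₂ appear in parallel from the tap: R_th = R₁‖R₂ = (390 × 1000)/1390 = 281 Ω.

V_th = 18.6 V, R_th = 281 Ω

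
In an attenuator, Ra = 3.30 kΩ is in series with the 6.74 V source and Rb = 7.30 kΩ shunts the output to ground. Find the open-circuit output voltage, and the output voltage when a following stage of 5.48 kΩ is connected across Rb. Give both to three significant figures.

Unloaded: 4.64 V; loaded: 3.28 V

Open-circuit: V = 6.74 × 7.30/(3.30 + 7.30) = 4.64 V.
With the load, Rb becomes Rb‖R_L = 3.130 kΩ, so V = 6.74 × 3.130/6.430 = 3.28 V.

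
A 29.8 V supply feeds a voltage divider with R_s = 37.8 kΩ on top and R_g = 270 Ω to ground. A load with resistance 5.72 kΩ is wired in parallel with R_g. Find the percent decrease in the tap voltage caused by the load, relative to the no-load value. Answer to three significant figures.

4.48 %

The divider's output (Thévenin) resistance is R_s‖R_g = 268.1 Ω.
Fractional drop under load = R_th/(R_th + R_L) = 268.1 / (268.1 + 5720) = 0.04477.
So the output falls by 4.48 %.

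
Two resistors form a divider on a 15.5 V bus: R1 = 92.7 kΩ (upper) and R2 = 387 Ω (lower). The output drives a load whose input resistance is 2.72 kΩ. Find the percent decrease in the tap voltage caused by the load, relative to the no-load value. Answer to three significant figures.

12.4 %

Unloaded V = 15.5 × 387/93090 = 0.064440 V.
Loaded: R2‖R_L = 338.8 Ω, giving V = 15.5 × 338.8/93040 = 0.056442 V.
Drop = (0.064440 − 0.056442) / 0.064440 = 12.4 %.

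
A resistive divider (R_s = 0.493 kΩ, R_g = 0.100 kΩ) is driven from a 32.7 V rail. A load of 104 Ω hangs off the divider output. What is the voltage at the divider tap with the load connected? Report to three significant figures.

V_out ≈ 3.06 V

The load sits in parallel with R_g: R_g‖R_L = (100 × 104) / (100 + 104) = 50.98 Ω.
V_out = 32.7 × 50.98 / (493 + 50.98) = 32.7 × 50.98/544.0 = 3.06 V.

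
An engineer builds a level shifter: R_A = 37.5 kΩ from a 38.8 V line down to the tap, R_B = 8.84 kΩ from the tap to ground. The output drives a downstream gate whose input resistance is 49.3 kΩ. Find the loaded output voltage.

The load sits in parallel with R_B: R_B‖R_L = (8.84 × 49.3) / (8.84 + 49.3) = 7.496 kΩ.
V_out = 38.8 × 7.496 / (37.5 + 7.496) = 38.8 × 7.496/45.00 = 6.46 V.
(Unloaded it would have been 7.40 V.)

V_out ≈ 6.46 V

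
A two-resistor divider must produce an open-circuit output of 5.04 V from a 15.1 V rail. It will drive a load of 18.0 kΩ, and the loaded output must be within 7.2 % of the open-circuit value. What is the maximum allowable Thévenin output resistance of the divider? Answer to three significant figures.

R_th ≤ 1.40 kΩ

Loading drop = R_th/(R_th + R_L) ≤ 0.0720, so R_th ≤ R_L · ε/(1−ε) = 18.0 kΩ × 0.0720/0.9280 = 1.40 kΩ.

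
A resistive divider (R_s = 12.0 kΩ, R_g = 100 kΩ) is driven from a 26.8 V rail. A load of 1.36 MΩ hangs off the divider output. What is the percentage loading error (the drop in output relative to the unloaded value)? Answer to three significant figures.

The divider's output (Thévenin) resistance is R_s‖R_g = 10.71 kΩ.
Fractional drop under load = R_th/(R_th + R_L) = 10.71 / (10.71 + 1360) = 0.007817.
So the output falls by 0.782 %.

0.782 %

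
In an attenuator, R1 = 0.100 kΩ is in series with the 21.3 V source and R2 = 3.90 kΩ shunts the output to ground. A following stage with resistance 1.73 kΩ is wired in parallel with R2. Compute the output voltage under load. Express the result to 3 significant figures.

V_out ≈ 19.7 V

The load sits in parallel with R2: R2‖R_L = (3900 × 1730) / (3900 + 1730) = 1198 Ω.
V_out = 21.3 × 1198 / (100 + 1198) = 21.3 × 1198/1298 = 19.7 V.
(Unloaded it would have been 20.8 V.)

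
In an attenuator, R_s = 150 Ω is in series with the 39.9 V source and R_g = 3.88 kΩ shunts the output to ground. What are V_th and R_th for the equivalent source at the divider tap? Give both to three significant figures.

V_th is the open-circuit tap voltage: 39.9 × 3880/(150 + 3880) = 38.4 V.
With the supply zeroed, R_s and R_g appear in parallel from the tap: R_th = R_s‖R_g = (150 × 3880)/4030 = 144 Ω.

V_th = 38.4 V, R_th = 144 Ω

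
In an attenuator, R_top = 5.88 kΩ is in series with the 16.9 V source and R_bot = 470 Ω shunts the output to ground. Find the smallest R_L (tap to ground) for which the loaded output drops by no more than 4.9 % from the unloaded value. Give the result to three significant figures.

Output resistance R_th = R_top‖R_bot = (5880 × 470)/6350 = 435.2 Ω.
The fractional drop is R_th/(R_th + R_L); requiring this ≤ 0.0490 gives R_L ≥ R_th(1/0.0490 − 1) = 435.2 × 19.41 = 8.45 kΩ.

R_L(min) ≈ 8.45 kΩ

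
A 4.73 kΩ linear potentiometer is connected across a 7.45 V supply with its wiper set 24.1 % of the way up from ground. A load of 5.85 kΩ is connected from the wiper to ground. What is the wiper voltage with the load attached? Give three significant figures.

V ≈ 1.56 V

The wiper splits the pot into (1−α)R = 3.590 kΩ above and αR = 1.140 kΩ below.
Lower section ‖ load = 0.9540 kΩ.
V_wiper = 7.45 × 0.9540/(3.590 + 0.9540) = 1.56 V.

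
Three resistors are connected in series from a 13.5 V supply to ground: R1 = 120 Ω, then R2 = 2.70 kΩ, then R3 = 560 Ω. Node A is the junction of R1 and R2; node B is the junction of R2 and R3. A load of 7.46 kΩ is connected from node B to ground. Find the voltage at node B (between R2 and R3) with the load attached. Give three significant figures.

V ≈ 2.10 V

At node B, R3 is in parallel with the load: R3‖R_L = 520.9 Ω.
Below node A the resistance is R2 + (R3‖R_L) = 3221 Ω, so V_A = 13.5 × 3221/3341 = 13.02 V.
Then V_B = V_A × (R3‖R_L)/(R2 + R3‖R_L) = 13.02 × 520.9/3221 = 2.10 V.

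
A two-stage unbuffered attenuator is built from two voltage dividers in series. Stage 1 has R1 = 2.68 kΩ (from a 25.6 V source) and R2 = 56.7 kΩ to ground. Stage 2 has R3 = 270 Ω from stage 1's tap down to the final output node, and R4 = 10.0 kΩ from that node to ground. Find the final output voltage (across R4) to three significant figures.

Stage 2 presents R3+R4 = 10270 Ω as a load on stage 1's tap.
Stage 1's lower leg becomes R2‖(R3+R4) = 8695 Ω, so V_mid = 25.6 × 8695/11380 = 19.57 V.
Stage 2 is itself unloaded: V_out = V_mid × R4/(R3+R4) = 19.57 × 10000/10270 = 19.1 V.

V_out ≈ 19.1 V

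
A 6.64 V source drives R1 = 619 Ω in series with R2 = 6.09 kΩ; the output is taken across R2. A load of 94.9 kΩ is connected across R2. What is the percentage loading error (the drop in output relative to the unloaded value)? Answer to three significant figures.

0.589 %

The divider's output (Thévenin) resistance is R1‖R2 = 561.9 Ω.
Fractional drop under load = R_th/(R_th + R_L) = 561.9 / (561.9 + 94900) = 0.005886.
So the output falls by 0.589 %.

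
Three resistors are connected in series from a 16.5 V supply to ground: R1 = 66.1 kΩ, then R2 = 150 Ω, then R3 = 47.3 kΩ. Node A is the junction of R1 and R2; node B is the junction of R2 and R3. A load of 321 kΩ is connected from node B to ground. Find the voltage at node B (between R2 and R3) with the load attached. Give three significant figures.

V ≈ 6.33 V

At node B, R3 is in parallel with the load: R3‖R_L = 41230 Ω.
Below node A the resistance is R2 + (R3‖R_L) = 41380 Ω, so V_A = 16.5 × 41380/107500 = 6.352 V.
Then V_B = V_A × (R3‖R_L)/(R2 + R3‖R_L) = 6.352 × 41230/41380 = 6.33 V.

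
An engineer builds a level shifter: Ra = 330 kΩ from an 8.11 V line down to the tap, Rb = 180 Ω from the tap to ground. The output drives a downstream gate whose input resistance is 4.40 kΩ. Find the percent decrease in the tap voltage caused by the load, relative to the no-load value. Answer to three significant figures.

The divider's output (Thévenin) resistance is Ra‖Rb = 179.9 Ω.
Fractional drop under load = R_th/(R_th + R_L) = 179.9 / (179.9 + 4400) = 0.03928.
So the output falls by 3.93 %.

3.93 %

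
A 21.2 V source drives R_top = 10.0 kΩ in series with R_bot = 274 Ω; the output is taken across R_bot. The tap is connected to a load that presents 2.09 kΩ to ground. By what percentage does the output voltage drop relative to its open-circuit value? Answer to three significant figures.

The divider's output (Thévenin) resistance is R_top‖R_bot = 266.7 Ω.
Fractional drop under load = R_th/(R_th + R_L) = 266.7 / (266.7 + 2090) = 0.1132.
So the output falls by 11.3 %.

11.3 %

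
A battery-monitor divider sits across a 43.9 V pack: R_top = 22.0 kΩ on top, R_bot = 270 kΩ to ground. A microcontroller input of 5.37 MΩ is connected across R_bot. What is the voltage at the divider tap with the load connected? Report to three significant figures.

The load sits in parallel with R_bot: R_bot‖R_L = (270 × 5370) / (270 + 5370) = 257.1 kΩ.
V_out = 43.9 × 257.1 / (22.0 + 257.1) = 43.9 × 257.1/279.1 = 40.4 V.

V_out ≈ 40.4 V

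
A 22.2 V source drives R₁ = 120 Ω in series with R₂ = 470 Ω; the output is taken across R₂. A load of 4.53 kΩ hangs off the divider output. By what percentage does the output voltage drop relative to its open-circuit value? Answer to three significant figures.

2.07 %

The divider's output (Thévenin) resistance is R₁‖R₂ = 95.59 Ω.
Fractional drop under load = R_th/(R_th + R_L) = 95.59 / (95.59 + 4530) = 0.02067.
So the output falls by 2.07 %.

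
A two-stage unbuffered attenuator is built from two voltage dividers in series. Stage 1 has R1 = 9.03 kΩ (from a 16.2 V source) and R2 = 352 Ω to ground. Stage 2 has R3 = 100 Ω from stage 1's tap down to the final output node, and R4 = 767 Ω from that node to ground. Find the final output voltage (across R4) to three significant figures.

V_out ≈ 0.387 V

Stage 2 presents R3+R4 = 867.0 Ω as a load on stage 1's tap.
Stage 1's lower leg becomes R2‖(R3+R4) = 250.4 Ω, so V_mid = 16.2 × 250.4/9280 = 0.4370 V.
Stage 2 is itself unloaded: V_out = V_mid × R4/(R3+R4) = 0.4370 × 767/867.0 = 0.387 V.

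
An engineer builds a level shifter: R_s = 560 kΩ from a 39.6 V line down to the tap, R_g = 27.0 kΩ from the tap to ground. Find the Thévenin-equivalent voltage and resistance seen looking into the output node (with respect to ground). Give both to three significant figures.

V_th is the open-circuit tap voltage: 39.6 × 27.0/(560 + 27.0) = 1.82 V.
With the supply zeroed, R_s and R_g appear in parallel from the tap: R_th = R_s‖R_g = (560 × 27.0)/587.0 = 25.8 kΩ.

V_th = 1.82 V, R_th = 25.8 kΩ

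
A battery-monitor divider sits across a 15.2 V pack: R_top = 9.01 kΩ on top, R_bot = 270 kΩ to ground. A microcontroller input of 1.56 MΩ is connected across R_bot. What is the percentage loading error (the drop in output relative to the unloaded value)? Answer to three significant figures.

0.556 %

The divider's output (Thévenin) resistance is R_top‖R_bot = 8.719 kΩ.
Fractional drop under load = R_th/(R_th + R_L) = 8.719 / (8.719 + 1560) = 0.005558.
So the output falls by 0.556 %.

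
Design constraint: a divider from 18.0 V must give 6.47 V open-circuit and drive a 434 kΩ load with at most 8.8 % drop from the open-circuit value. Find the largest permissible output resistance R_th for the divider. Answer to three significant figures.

Loading drop = R_th/(R_th + R_L) ≤ 0.0880, so R_th ≤ R_L · ε/(1−ε) = 434 kΩ × 0.0880/0.9120 = 41.9 kΩ.
(Any R1, R2 with R2/(R1+R2) = 0.359 and R1‖R2 ≤ 41.9 kΩ will meet the spec.)

R_th ≤ 41.9 kΩ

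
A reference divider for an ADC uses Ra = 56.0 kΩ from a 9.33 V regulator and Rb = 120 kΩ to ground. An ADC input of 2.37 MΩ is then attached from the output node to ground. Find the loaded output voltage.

V_out ≈ 6.26 V

The load sits in parallel with Rb: Rb‖R_L = (120 × 2370) / (120 + 2370) = 114.2 kΩ.
V_out = 9.33 × 114.2 / (56.0 + 114.2) = 9.33 × 114.2/170.2 = 6.26 V.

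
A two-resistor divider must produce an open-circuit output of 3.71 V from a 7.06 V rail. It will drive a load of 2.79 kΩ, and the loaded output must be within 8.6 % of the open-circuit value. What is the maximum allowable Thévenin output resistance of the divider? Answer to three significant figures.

R_th ≤ 263 Ω

Loading drop = R_th/(R_th + R_L) ≤ 0.0860, so R_th ≤ R_L · ε/(1−ε) = 2.79 kΩ × 0.0860/0.9140 = 263 Ω.
(Any R1, R2 with R2/(R1+R2) = 0.525 and R1‖R2 ≤ 263 Ω will meet the spec.)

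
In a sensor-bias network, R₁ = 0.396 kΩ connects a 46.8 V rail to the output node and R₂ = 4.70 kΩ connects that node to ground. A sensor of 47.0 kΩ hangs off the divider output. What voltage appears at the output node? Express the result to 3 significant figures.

The load sits in parallel with R₂: R₂‖R_L = (4700 × 47000) / (4700 + 47000) = 4273 Ω.
V_out = 46.8 × 4273 / (396 + 4273) = 46.8 × 4273/4669 = 42.8 V.
(Unloaded it would have been 43.2 V.)

V_out ≈ 42.8 V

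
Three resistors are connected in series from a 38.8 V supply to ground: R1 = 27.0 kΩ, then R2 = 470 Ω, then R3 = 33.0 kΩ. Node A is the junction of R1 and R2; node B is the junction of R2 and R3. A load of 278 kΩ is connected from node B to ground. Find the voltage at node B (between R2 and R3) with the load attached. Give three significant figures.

At node B, R3 is in parallel with the load: R3‖R_L = 29500 Ω.
Below node A the resistance is R2 + (R3‖R_L) = 29970 Ω, so V_A = 38.8 × 29970/56970 = 20.41 V.
Then V_B = V_A × (R3‖R_L)/(R2 + R3‖R_L) = 20.41 × 29500/29970 = 20.1 V.

V ≈ 20.1 V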